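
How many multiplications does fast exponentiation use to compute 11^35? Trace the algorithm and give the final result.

Computing 11^35 by squaring (build up from 11^1; each line after the first costs one multiplication):

11^1 = 11
11^2 = (11^1)^2 = 11^2 = 121
11^4 = (11^2)^2 = 121^2 = 14641
11^8 = (11^4)^2 = 14641^2 = 214358881
11^16 = (11^8)^2 = 214358881^2 = 45949729863572161
11^17 = 11 * 11^16 = 11 * 45949729863572161 = 505447028499293771
11^34 = (11^17)^2 = 505447028499293771^2 = 255476698618765889551019445759400441
11^35 = 11 * 11^34 = 11 * 255476698618765889551019445759400441 = 2810243684806424785061213903353404851

Result: 2810243684806424785061213903353404851
Multiplications needed: 7 (7 lines after 11^1)

11^35 = 2810243684806424785061213903353404851. Using exponentiation by squaring, this requires 7 multiplications. The key idea: if the exponent is even, square the half-power; if odd, multiply by the base once.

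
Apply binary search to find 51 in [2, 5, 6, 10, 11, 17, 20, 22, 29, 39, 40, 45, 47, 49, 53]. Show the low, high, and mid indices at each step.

Binary search for 51 in [2, 5, 6, 10, 11, 17, 20, 22, 29, 39, 40, 45, 47, 49, 53]:

lo=0, hi=14, mid=7, arr[mid]=22 -> 22 < 51, search right half
lo=8, hi=14, mid=11, arr[mid]=45 -> 45 < 51, search right half
lo=12, hi=14, mid=13, arr[mid]=49 -> 49 < 51, search right half
lo=14, hi=14, mid=14, arr[mid]=53 -> 53 > 51, search left half
lo=14 > hi=13, target 51 not found

Binary search determines that 51 is not in the array after 4 comparisons. The search space was exhausted without finding the target.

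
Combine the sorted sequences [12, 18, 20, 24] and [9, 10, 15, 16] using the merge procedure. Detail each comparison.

Merging process:

Compare 12 vs 9: take 9 from right. Merged: [9]
Compare 12 vs 10: take 10 from right. Merged: [9, 10]
Compare 12 vs 15: take 12 from left. Merged: [9, 10, 12]
Compare 18 vs 15: take 15 from right. Merged: [9, 10, 12, 15]
Compare 18 vs 16: take 16 from right. Merged: [9, 10, 12, 15, 16]
Append remaining from left: [18, 20, 24]. Merged: [9, 10, 12, 15, 16, 18, 20, 24]

Final merged array: [9, 10, 12, 15, 16, 18, 20, 24]
Total comparisons: 5

The merged array is [9, 10, 12, 15, 16, 18, 20, 24], requiring 5 comparisons. The merge step runs in O(n) time where n is the total number of elements.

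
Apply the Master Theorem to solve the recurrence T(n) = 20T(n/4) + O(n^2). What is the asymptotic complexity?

Master Theorem for T(n) = 20T(n/4) + O(n^2):

a = 20, b = 4, c = 2
log_b(a) = log_4(20) = 2.1610

Case 1: c = 2 < log_4(20) = 2.1610
T(n) = O(n^(log_4 20))

For T(n) = 20T(n/4) + O(n^2): log_4(20) = 2.1610. This is Case 1 of the Master Theorem (c < log_b(a), work dominated by leaves), giving O(n^(log_4 20)).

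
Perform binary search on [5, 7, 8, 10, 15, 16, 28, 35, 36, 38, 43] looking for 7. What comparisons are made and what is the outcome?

Binary search for 7 in [5, 7, 8, 10, 15, 16, 28, 35, 36, 38, 43]:

lo=0, hi=10, mid=5, arr[mid]=16 -> 16 > 7, search left half
lo=0, hi=4, mid=2, arr[mid]=8 -> 8 > 7, search left half
lo=0, hi=1, mid=0, arr[mid]=5 -> 5 < 7, search right half
lo=1, hi=1, mid=1, arr[mid]=7 -> Found target at index 1!

Binary search finds 7 at index 1 after 4 comparisons. The search repeatedly halves the search space by comparing with the middle element.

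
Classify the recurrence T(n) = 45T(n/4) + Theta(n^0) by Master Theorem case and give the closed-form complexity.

Master Theorem for T(n) = 45T(n/4) + O(n^0):

a = 45, b = 4, c = 0
log_b(a) = log_4(45) = 2.7459

Case 1: c = 0 < log_4(45) = 2.7459
T(n) = O(n^(log_4 45))

For T(n) = 45T(n/4) + O(n^0): log_4(45) = 2.7459. This is Case 1 of the Master Theorem (c < log_b(a), work dominated by leaves), giving O(n^(log_4 45)).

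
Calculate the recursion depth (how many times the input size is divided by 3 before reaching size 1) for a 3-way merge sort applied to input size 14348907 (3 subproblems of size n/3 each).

For divide and conquer with division factor 3:

Problem sizes at each level:
Level 0: 14348907
Level 1: 4782969
Level 2: 1594323
Level 3: 531441
Level 4: 177147
Level 5: 59049
Level 6: 19683
Level 7: 6561
Level 8: 2187
Level 9: 729
Level 10: 243
Level 11: 81
Level 12: 27
Level 13: 9
Level 14: 3
Level 15: 1

The root is level 0 and the size-1 base case is level 15 (the tree spans levels 0 through 15, i.e. 16 levels counting the root), so the depth is the number of divisions: log_3(14348907) = 15

The recursion tree depth is log_3(14348907) = 15. At each level, the problem size is divided by 3, so it takes 15 divisions to reduce to a base case of size 1. The algorithm makes 3 recursive calls at each level.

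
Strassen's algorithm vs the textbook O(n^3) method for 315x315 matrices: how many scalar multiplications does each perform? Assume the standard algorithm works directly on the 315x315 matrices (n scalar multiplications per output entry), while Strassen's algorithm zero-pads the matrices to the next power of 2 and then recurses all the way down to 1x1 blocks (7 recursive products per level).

Matrix multiplication for 315x315 matrices:

Strassen's algorithm requires power-of-2 dimensions. Pad 315x315 to 512x512 (next power of 2).

Standard algorithm: 315^3 = 31255875 multiplications
Strassen's algorithm: 7^(log2(512)) = 7^9 = 40353607 multiplications
Difference: 31255875 - 40353607 = -9097732 (Strassen uses MORE here due to padding overhead — for small or just-over-power-of-2 n, padding can outweigh the per-level savings)

Standard: 31255875 multiplications (315^3). Strassen: 40353607 multiplications (7^9, after padding to 512x512). Strassen reduces 8 recursive multiplications to 7 at each level.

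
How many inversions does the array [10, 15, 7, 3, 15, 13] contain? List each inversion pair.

Finding inversions in [10, 15, 7, 3, 15, 13]:

(0, 2): arr[0]=10 > arr[2]=7
(0, 3): arr[0]=10 > arr[3]=3
(1, 2): arr[1]=15 > arr[2]=7
(1, 3): arr[1]=15 > arr[3]=3
(1, 5): arr[1]=15 > arr[5]=13
(2, 3): arr[2]=7 > arr[3]=3
(4, 5): arr[4]=15 > arr[5]=13

Total inversions: 7

The array has 7 inversion(s): (0,2), (0,3), (1,2), (1,3), (1,5), (2,3), (4,5). Each pair (i,j) satisfies i < j and arr[i] > arr[j].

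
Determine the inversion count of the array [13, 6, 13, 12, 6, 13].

Finding inversions in [13, 6, 13, 12, 6, 13]:

(0, 1): arr[0]=13 > arr[1]=6
(0, 3): arr[0]=13 > arr[3]=12
(0, 4): arr[0]=13 > arr[4]=6
(2, 3): arr[2]=13 > arr[3]=12
(2, 4): arr[2]=13 > arr[4]=6
(3, 4): arr[3]=12 > arr[4]=6

Total inversions: 6

The array has 6 inversion(s): (0,1), (0,3), (0,4), (2,3), (2,4), (3,4). Each pair (i,j) satisfies i < j and arr[i] > arr[j].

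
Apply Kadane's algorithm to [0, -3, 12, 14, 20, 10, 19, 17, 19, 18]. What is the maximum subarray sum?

Using Kadane's algorithm on [0, -3, 12, 14, 20, 10, 19, 17, 19, 18]:

Scanning through the array:
Position 1 (value -3): max_ending_here = -3, max_so_far = 0
Position 2 (value 12): max_ending_here = 12, max_so_far = 12
Position 3 (value 14): max_ending_here = 26, max_so_far = 26
Position 4 (value 20): max_ending_here = 46, max_so_far = 46
Position 5 (value 10): max_ending_here = 56, max_so_far = 56
Position 6 (value 19): max_ending_here = 75, max_so_far = 75
Position 7 (value 17): max_ending_here = 92, max_so_far = 92
Position 8 (value 19): max_ending_here = 111, max_so_far = 111
Position 9 (value 18): max_ending_here = 129, max_so_far = 129

Maximum subarray: [12, 14, 20, 10, 19, 17, 19, 18]
Maximum sum: 129

The maximum subarray is [12, 14, 20, 10, 19, 17, 19, 18] with sum 129. This subarray runs from index 2 to index 9.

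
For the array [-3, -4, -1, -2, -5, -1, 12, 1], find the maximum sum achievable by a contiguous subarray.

Using Kadane's algorithm on [-3, -4, -1, -2, -5, -1, 12, 1]:

Scanning through the array:
Position 1 (value -4): max_ending_here = -4, max_so_far = -3
Position 2 (value -1): max_ending_here = -1, max_so_far = -1
Position 3 (value -2): max_ending_here = -2, max_so_far = -1
Position 4 (value -5): max_ending_here = -5, max_so_far = -1
Position 5 (value -1): max_ending_here = -1, max_so_far = -1
Position 6 (value 12): max_ending_here = 12, max_so_far = 12
Position 7 (value 1): max_ending_here = 13, max_so_far = 13

Maximum subarray: [12, 1]
Maximum sum: 13

The maximum subarray is [12, 1] with sum 13. This subarray runs from index 6 to index 7.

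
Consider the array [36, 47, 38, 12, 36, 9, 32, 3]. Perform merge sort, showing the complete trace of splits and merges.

Merge sort trace:

Split: [36, 47, 38, 12, 36, 9, 32, 3] -> [36, 47, 38, 12] and [36, 9, 32, 3]
  Split: [36, 47, 38, 12] -> [36, 47] and [38, 12]
    Split: [36, 47] -> [36] and [47]
    Merge: [36] + [47] -> [36, 47]
    Split: [38, 12] -> [38] and [12]
    Merge: [38] + [12] -> [12, 38]
  Merge: [36, 47] + [12, 38] -> [12, 36, 38, 47]
  Split: [36, 9, 32, 3] -> [36, 9] and [32, 3]
    Split: [36, 9] -> [36] and [9]
    Merge: [36] + [9] -> [9, 36]
    Split: [32, 3] -> [32] and [3]
    Merge: [32] + [3] -> [3, 32]
  Merge: [9, 36] + [3, 32] -> [3, 9, 32, 36]
Merge: [12, 36, 38, 47] + [3, 9, 32, 36] -> [3, 9, 12, 32, 36, 36, 38, 47]

Final sorted array: [3, 9, 12, 32, 36, 36, 38, 47]

The merge sort proceeds by recursively splitting the array and merging sorted halves.
After all merges, the sorted array is [3, 9, 12, 32, 36, 36, 38, 47].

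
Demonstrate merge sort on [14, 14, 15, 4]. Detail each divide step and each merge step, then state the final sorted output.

Merge sort trace:

Split: [14, 14, 15, 4] -> [14, 14] and [15, 4]
  Split: [14, 14] -> [14] and [14]
  Merge: [14] + [14] -> [14, 14]
  Split: [15, 4] -> [15] and [4]
  Merge: [15] + [4] -> [4, 15]
Merge: [14, 14] + [4, 15] -> [4, 14, 14, 15]

Final sorted array: [4, 14, 14, 15]

The merge sort proceeds by recursively splitting the array and merging sorted halves.
After all merges, the sorted array is [4, 14, 14, 15].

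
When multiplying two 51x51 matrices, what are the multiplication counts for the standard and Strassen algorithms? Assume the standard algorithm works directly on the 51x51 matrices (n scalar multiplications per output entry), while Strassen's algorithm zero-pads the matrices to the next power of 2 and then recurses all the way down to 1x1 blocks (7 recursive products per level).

Matrix multiplication for 51x51 matrices:

Strassen's algorithm requires power-of-2 dimensions. Pad 51x51 to 64x64 (next power of 2).

Standard algorithm: 51^3 = 132651 multiplications
Strassen's algorithm: 7^(log2(64)) = 7^6 = 117649 multiplications
Savings: 132651 - 117649 = 15002 multiplications

Standard: 132651 multiplications (51^3). Strassen: 117649 multiplications (7^6, after padding to 64x64). Strassen reduces 8 recursive multiplications to 7 at each level.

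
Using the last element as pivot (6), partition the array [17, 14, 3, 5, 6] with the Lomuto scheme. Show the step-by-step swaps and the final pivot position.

Lomuto partition with pivot = 6:

Initial array: [17, 14, 3, 5, 6]

arr[0]=17 > 6: no swap
arr[1]=14 > 6: no swap
arr[2]=3 <= 6: swap with position 0, array becomes [3, 14, 17, 5, 6]
arr[3]=5 <= 6: swap with position 1, array becomes [3, 5, 17, 14, 6]

Place pivot at position 2: [3, 5, 6, 14, 17]
Pivot position: 2

After partitioning with pivot 6, the array becomes [3, 5, 6, 14, 17]. The pivot is placed at index 2. All elements to the left of the pivot are <= 6, and all elements to the right are > 6.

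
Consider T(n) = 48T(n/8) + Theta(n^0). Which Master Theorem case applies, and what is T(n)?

Master Theorem for T(n) = 48T(n/8) + O(n^0):

a = 48, b = 8, c = 0
log_b(a) = log_8(48) = 1.8617

Case 1: c = 0 < log_8(48) = 1.8617
T(n) = O(n^(log_8 48))

For T(n) = 48T(n/8) + O(n^0): log_8(48) = 1.8617. This is Case 1 of the Master Theorem (c < log_b(a), work dominated by leaves), giving O(n^(log_8 48)).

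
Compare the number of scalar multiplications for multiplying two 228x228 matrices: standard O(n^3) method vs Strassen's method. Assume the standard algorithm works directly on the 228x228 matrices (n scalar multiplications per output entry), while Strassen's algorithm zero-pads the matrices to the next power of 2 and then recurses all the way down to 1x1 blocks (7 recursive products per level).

Matrix multiplication for 228x228 matrices:

Strassen's algorithm requires power-of-2 dimensions. Pad 228x228 to 256x256 (next power of 2).

Standard algorithm: 228^3 = 11852352 multiplications
Strassen's algorithm: 7^(log2(256)) = 7^8 = 5764801 multiplications
Savings: 11852352 - 5764801 = 6087551 multiplications

Standard: 11852352 multiplications (228^3). Strassen: 5764801 multiplications (7^8, after padding to 256x256). Strassen reduces 8 recursive multiplications to 7 at each level.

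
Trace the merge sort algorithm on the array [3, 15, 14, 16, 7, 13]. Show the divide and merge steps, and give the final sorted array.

Merge sort trace:

Split: [3, 15, 14, 16, 7, 13] -> [3, 15, 14] and [16, 7, 13]
  Split: [3, 15, 14] -> [3] and [15, 14]
    Split: [15, 14] -> [15] and [14]
    Merge: [15] + [14] -> [14, 15]
  Merge: [3] + [14, 15] -> [3, 14, 15]
  Split: [16, 7, 13] -> [16] and [7, 13]
    Split: [7, 13] -> [7] and [13]
    Merge: [7] + [13] -> [7, 13]
  Merge: [16] + [7, 13] -> [7, 13, 16]
Merge: [3, 14, 15] + [7, 13, 16] -> [3, 7, 13, 14, 15, 16]

Final sorted array: [3, 7, 13, 14, 15, 16]

The merge sort proceeds by recursively splitting the array and merging sorted halves.
After all merges, the sorted array is [3, 7, 13, 14, 15, 16].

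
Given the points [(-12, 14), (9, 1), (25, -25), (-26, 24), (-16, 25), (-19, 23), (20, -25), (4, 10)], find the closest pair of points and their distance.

Computing all pairwise distances among 8 points:

d((-12, 14), (9, 1)) = 24.6982
d((-12, 14), (25, -25)) = 53.7587
d((-12, 14), (-26, 24)) = 17.2047
d((-12, 14), (-16, 25)) = 11.7047
d((-12, 14), (-19, 23)) = 11.4018
d((-12, 14), (20, -25)) = 50.448
d((-12, 14), (4, 10)) = 16.4924
d((9, 1), (25, -25)) = 30.5287
d((9, 1), (-26, 24)) = 41.8808
d((9, 1), (-16, 25)) = 34.6554
d((9, 1), (-19, 23)) = 35.609
d((9, 1), (20, -25)) = 28.2312
d((9, 1), (4, 10)) = 10.2956
d((25, -25), (-26, 24)) = 70.7248
d((25, -25), (-16, 25)) = 64.6607
d((25, -25), (-19, 23)) = 65.1153
d((25, -25), (20, -25)) = 5.0
d((25, -25), (4, 10)) = 40.8167
d((-26, 24), (-16, 25)) = 10.0499
d((-26, 24), (-19, 23)) = 7.0711
d((-26, 24), (20, -25)) = 67.2086
d((-26, 24), (4, 10)) = 33.1059
d((-16, 25), (-19, 23)) = 3.6056 <-- minimum
d((-16, 25), (20, -25)) = 61.6117
d((-16, 25), (4, 10)) = 25.0
d((-19, 23), (20, -25)) = 61.8466
d((-19, 23), (4, 10)) = 26.4197
d((20, -25), (4, 10)) = 38.4838

Closest pair: (-16, 25) and (-19, 23) with distance 3.6056

The closest pair is (-16, 25) and (-19, 23) with Euclidean distance 3.6056. For 8 points, brute-force pairwise comparison is shown above. For large n, the divide-and-conquer algorithm (sort by x, recurse on halves, check the dividing strip) achieves O(n log n).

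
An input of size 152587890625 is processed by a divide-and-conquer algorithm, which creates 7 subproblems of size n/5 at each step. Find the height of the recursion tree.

For divide and conquer with division factor 5:

Problem sizes at each level:
Level 0: 152587890625
Level 1: 30517578125
Level 2: 6103515625
Level 3: 1220703125
Level 4: 244140625
Level 5: 48828125
Level 6: 9765625
Level 7: 1953125
Level 8: 390625
Level 9: 78125
Level 10: 15625
Level 11: 3125
Level 12: 625
Level 13: 125
Level 14: 25
Level 15: 5
Level 16: 1

The root is level 0 and the size-1 base case is level 16 (the tree spans levels 0 through 16, i.e. 17 levels counting the root), so the depth is the number of divisions: log_5(152587890625) = 16

The recursion tree depth is log_5(152587890625) = 16. At each level, the problem size is divided by 5, so it takes 16 divisions to reduce to a base case of size 1. The algorithm makes 7 recursive calls at each level.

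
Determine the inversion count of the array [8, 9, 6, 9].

Finding inversions in [8, 9, 6, 9]:

(0, 2): arr[0]=8 > arr[2]=6
(1, 2): arr[1]=9 > arr[2]=6

Total inversions: 2

The array has 2 inversion(s): (0,2), (1,2). Each pair (i,j) satisfies i < j and arr[i] > arr[j].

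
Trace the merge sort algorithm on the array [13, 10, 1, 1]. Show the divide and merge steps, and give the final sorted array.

Merge sort trace:

Split: [13, 10, 1, 1] -> [13, 10] and [1, 1]
  Split: [13, 10] -> [13] and [10]
  Merge: [13] + [10] -> [10, 13]
  Split: [1, 1] -> [1] and [1]
  Merge: [1] + [1] -> [1, 1]
Merge: [10, 13] + [1, 1] -> [1, 1, 10, 13]

Final sorted array: [1, 1, 10, 13]

The merge sort proceeds by recursively splitting the array and merging sorted halves.
After all merges, the sorted array is [1, 1, 10, 13].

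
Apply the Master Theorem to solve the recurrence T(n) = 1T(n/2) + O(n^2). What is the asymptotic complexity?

Master Theorem for T(n) = 1T(n/2) + O(n^2):

a = 1, b = 2, c = 2
log_b(a) = log_2(1) = 0.0000

Case 3: c = 2 > log_2(1) = 0.0000
T(n) = O(n^2) = O(n^2)

For T(n) = 1T(n/2) + O(n^2): log_2(1) = 0.0000. This is Case 3 of the Master Theorem (c > log_b(a), work dominated by root), giving O(n^2).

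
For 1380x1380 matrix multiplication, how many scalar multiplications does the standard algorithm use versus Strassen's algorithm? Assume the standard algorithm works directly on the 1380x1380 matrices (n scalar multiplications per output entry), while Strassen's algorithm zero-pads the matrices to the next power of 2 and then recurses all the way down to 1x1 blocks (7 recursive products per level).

Matrix multiplication for 1380x1380 matrices:

Strassen's algorithm requires power-of-2 dimensions. Pad 1380x1380 to 2048x2048 (next power of 2).

Standard algorithm: 1380^3 = 2628072000 multiplications
Strassen's algorithm: 7^(log2(2048)) = 7^11 = 1977326743 multiplications
Savings: 2628072000 - 1977326743 = 650745257 multiplications

Standard: 2628072000 multiplications (1380^3). Strassen: 1977326743 multiplications (7^11, after padding to 2048x2048). Strassen reduces 8 recursive multiplications to 7 at each level.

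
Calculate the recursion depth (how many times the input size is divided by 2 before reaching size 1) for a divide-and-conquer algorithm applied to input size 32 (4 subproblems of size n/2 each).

For divide and conquer with division factor 2:

Problem sizes at each level:
Level 0: 32
Level 1: 16
Level 2: 8
Level 3: 4
Level 4: 2
Level 5: 1

The root is level 0 and the size-1 base case is level 5 (the tree spans levels 0 through 5, i.e. 6 levels counting the root), so the depth is the number of divisions: log_2(32) = 5

The recursion tree depth is log_2(32) = 5. At each level, the problem size is divided by 2, so it takes 5 divisions to reduce to a base case of size 1. The algorithm makes 4 recursive calls at each level.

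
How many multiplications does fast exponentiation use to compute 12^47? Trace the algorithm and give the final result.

Computing 12^47 by squaring (build up from 12^1; each line after the first costs one multiplication):

12^1 = 12
12^2 = (12^1)^2 = 12^2 = 144
12^4 = (12^2)^2 = 144^2 = 20736
12^5 = 12 * 12^4 = 12 * 20736 = 248832
12^10 = (12^5)^2 = 248832^2 = 61917364224
12^11 = 12 * 12^10 = 12 * 61917364224 = 743008370688
12^22 = (12^11)^2 = 743008370688^2 = 552061438912436417593344
12^23 = 12 * 12^22 = 12 * 552061438912436417593344 = 6624737266949237011120128
12^46 = (12^23)^2 = 6624737266949237011120128^2 = 43887143856106046360568987631860370008329246736384
12^47 = 12 * 12^46 = 12 * 43887143856106046360568987631860370008329246736384 = 526645726273272556326827851582324440099950960836608

Result: 526645726273272556326827851582324440099950960836608
Multiplications needed: 9 (9 lines after 12^1)

12^47 = 526645726273272556326827851582324440099950960836608. Using exponentiation by squaring, this requires 9 multiplications. The key idea: if the exponent is even, square the half-power; if odd, multiply by the base once.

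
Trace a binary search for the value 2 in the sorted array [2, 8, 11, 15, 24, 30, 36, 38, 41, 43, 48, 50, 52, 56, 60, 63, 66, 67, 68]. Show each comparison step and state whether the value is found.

Binary search for 2 in [2, 8, 11, 15, 24, 30, 36, 38, 41, 43, 48, 50, 52, 56, 60, 63, 66, 67, 68]:

lo=0, hi=18, mid=9, arr[mid]=43 -> 43 > 2, search left half
lo=0, hi=8, mid=4, arr[mid]=24 -> 24 > 2, search left half
lo=0, hi=3, mid=1, arr[mid]=8 -> 8 > 2, search left half
lo=0, hi=0, mid=0, arr[mid]=2 -> Found target at index 0!

Binary search finds 2 at index 0 after 4 comparisons. The search repeatedly halves the search space by comparing with the middle element.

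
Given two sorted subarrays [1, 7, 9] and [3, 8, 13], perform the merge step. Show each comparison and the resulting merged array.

Merging process:

Compare 1 vs 3: take 1 from left. Merged: [1]
Compare 7 vs 3: take 3 from right. Merged: [1, 3]
Compare 7 vs 8: take 7 from left. Merged: [1, 3, 7]
Compare 9 vs 8: take 8 from right. Merged: [1, 3, 7, 8]
Compare 9 vs 13: take 9 from left. Merged: [1, 3, 7, 8, 9]
Append remaining from right: [13]. Merged: [1, 3, 7, 8, 9, 13]

Final merged array: [1, 3, 7, 8, 9, 13]
Total comparisons: 5

The merged array is [1, 3, 7, 8, 9, 13], requiring 5 comparisons. The merge step runs in O(n) time where n is the total number of elements.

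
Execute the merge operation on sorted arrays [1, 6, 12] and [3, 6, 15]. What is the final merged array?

Merging process:

Compare 1 vs 3: take 1 from left. Merged: [1]
Compare 6 vs 3: take 3 from right. Merged: [1, 3]
Compare 6 vs 6: take 6 from left. Merged: [1, 3, 6]
Compare 12 vs 6: take 6 from right. Merged: [1, 3, 6, 6]
Compare 12 vs 15: take 12 from left. Merged: [1, 3, 6, 6, 12]
Append remaining from right: [15]. Merged: [1, 3, 6, 6, 12, 15]

Final merged array: [1, 3, 6, 6, 12, 15]
Total comparisons: 5

The merged array is [1, 3, 6, 6, 12, 15], requiring 5 comparisons. The merge step runs in O(n) time where n is the total number of elements.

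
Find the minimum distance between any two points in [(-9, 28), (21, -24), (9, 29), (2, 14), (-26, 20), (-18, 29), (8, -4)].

Computing all pairwise distances among 7 points:

d((-9, 28), (21, -24)) = 60.0333
d((-9, 28), (9, 29)) = 18.0278
d((-9, 28), (2, 14)) = 17.8045
d((-9, 28), (-26, 20)) = 18.7883
d((-9, 28), (-18, 29)) = 9.0554 <-- minimum
d((-9, 28), (8, -4)) = 36.2353
d((21, -24), (9, 29)) = 54.3415
d((21, -24), (2, 14)) = 42.4853
d((21, -24), (-26, 20)) = 64.3817
d((21, -24), (-18, 29)) = 65.8027
d((21, -24), (8, -4)) = 23.8537
d((9, 29), (2, 14)) = 16.5529
d((9, 29), (-26, 20)) = 36.1386
d((9, 29), (-18, 29)) = 27.0
d((9, 29), (8, -4)) = 33.0151
d((2, 14), (-26, 20)) = 28.6356
d((2, 14), (-18, 29)) = 25.0
d((2, 14), (8, -4)) = 18.9737
d((-26, 20), (-18, 29)) = 12.0416
d((-26, 20), (8, -4)) = 41.6173
d((-18, 29), (8, -4)) = 42.0119

Closest pair: (-9, 28) and (-18, 29) with distance 9.0554

The closest pair is (-9, 28) and (-18, 29) with Euclidean distance 9.0554. For 7 points, brute-force pairwise comparison is shown above. For large n, the divide-and-conquer algorithm (sort by x, recurse on halves, check the dividing strip) achieves O(n log n).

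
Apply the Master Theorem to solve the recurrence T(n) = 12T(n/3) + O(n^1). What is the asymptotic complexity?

Master Theorem for T(n) = 12T(n/3) + O(n^1):

a = 12, b = 3, c = 1
log_b(a) = log_3(12) = 2.2619

Case 1: c = 1 < log_3(12) = 2.2619
T(n) = O(n^(log_3 12))

For T(n) = 12T(n/3) + O(n^1): log_3(12) = 2.2619. This is Case 1 of the Master Theorem (c < log_b(a), work dominated by leaves), giving O(n^(log_3 12)).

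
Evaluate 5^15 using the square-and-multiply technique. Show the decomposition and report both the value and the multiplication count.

Computing 5^15 by squaring (build up from 5^1; each line after the first costs one multiplication):

5^1 = 5
5^2 = (5^1)^2 = 5^2 = 25
5^3 = 5 * 5^2 = 5 * 25 = 125
5^6 = (5^3)^2 = 125^2 = 15625
5^7 = 5 * 5^6 = 5 * 15625 = 78125
5^14 = (5^7)^2 = 78125^2 = 6103515625
5^15 = 5 * 5^14 = 5 * 6103515625 = 30517578125

Result: 30517578125
Multiplications needed: 6 (6 lines after 5^1)

5^15 = 30517578125. Using exponentiation by squaring, this requires 6 multiplications. The key idea: if the exponent is even, square the half-power; if odd, multiply by the base once.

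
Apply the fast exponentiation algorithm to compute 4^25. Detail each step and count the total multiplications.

Computing 4^25 by squaring (build up from 4^1; each line after the first costs one multiplication):

4^1 = 4
4^2 = (4^1)^2 = 4^2 = 16
4^3 = 4 * 4^2 = 4 * 16 = 64
4^6 = (4^3)^2 = 64^2 = 4096
4^12 = (4^6)^2 = 4096^2 = 16777216
4^24 = (4^12)^2 = 16777216^2 = 281474976710656
4^25 = 4 * 4^24 = 4 * 281474976710656 = 1125899906842624

Result: 1125899906842624
Multiplications needed: 6 (6 lines after 4^1)

4^25 = 1125899906842624. Using exponentiation by squaring, this requires 6 multiplications. The key idea: if the exponent is even, square the half-power; if odd, multiply by the base once.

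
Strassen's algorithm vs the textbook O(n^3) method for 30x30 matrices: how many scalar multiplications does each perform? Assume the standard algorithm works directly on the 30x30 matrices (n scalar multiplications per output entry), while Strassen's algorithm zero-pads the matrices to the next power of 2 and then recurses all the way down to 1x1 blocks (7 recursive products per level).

Matrix multiplication for 30x30 matrices:

Strassen's algorithm requires power-of-2 dimensions. Pad 30x30 to 32x32 (next power of 2).

Standard algorithm: 30^3 = 27000 multiplications
Strassen's algorithm: 7^(log2(32)) = 7^5 = 16807 multiplications
Savings: 27000 - 16807 = 10193 multiplications

Standard: 27000 multiplications (30^3). Strassen: 16807 multiplications (7^5, after padding to 32x32). Strassen reduces 8 recursive multiplications to 7 at each level.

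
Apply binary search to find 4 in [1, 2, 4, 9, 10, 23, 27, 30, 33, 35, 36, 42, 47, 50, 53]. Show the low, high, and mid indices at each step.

Binary search for 4 in [1, 2, 4, 9, 10, 23, 27, 30, 33, 35, 36, 42, 47, 50, 53]:

lo=0, hi=14, mid=7, arr[mid]=30 -> 30 > 4, search left half
lo=0, hi=6, mid=3, arr[mid]=9 -> 9 > 4, search left half
lo=0, hi=2, mid=1, arr[mid]=2 -> 2 < 4, search right half
lo=2, hi=2, mid=2, arr[mid]=4 -> Found target at index 2!

Binary search finds 4 at index 2 after 4 comparisons. The search repeatedly halves the search space by comparing with the middle element.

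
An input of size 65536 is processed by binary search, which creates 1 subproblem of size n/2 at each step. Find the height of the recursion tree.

For divide and conquer with division factor 2:

Problem sizes at each level:
Level 0: 65536
Level 1: 32768
Level 2: 16384
Level 3: 8192
Level 4: 4096
Level 5: 2048
Level 6: 1024
Level 7: 512
Level 8: 256
Level 9: 128
Level 10: 64
Level 11: 32
Level 12: 16
Level 13: 8
Level 14: 4
Level 15: 2
Level 16: 1

The root is level 0 and the size-1 base case is level 16 (the tree spans levels 0 through 16, i.e. 17 levels counting the root), so the depth is the number of divisions: log_2(65536) = 16

The recursion tree depth is log_2(65536) = 16. At each level, the problem size is divided by 2, so it takes 16 divisions to reduce to a base case of size 1. The algorithm makes 1 recursive call at each level.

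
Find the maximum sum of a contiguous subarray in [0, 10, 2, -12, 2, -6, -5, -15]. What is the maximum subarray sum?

Using Kadane's algorithm on [0, 10, 2, -12, 2, -6, -5, -15]:

Scanning through the array:
Position 1 (value 10): max_ending_here = 10, max_so_far = 10
Position 2 (value 2): max_ending_here = 12, max_so_far = 12
Position 3 (value -12): max_ending_here = 0, max_so_far = 12
Position 4 (value 2): max_ending_here = 2, max_so_far = 12
Position 5 (value -6): max_ending_here = -4, max_so_far = 12
Position 6 (value -5): max_ending_here = -5, max_so_far = 12
Position 7 (value -15): max_ending_here = -15, max_so_far = 12

Maximum subarray: [0, 10, 2]
Maximum sum: 12

The maximum subarray is [0, 10, 2] with sum 12. This subarray runs from index 0 to index 2.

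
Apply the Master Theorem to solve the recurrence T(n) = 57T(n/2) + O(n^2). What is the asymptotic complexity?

Master Theorem for T(n) = 57T(n/2) + O(n^2):

a = 57, b = 2, c = 2
log_b(a) = log_2(57) = 5.8329

Case 1: c = 2 < log_2(57) = 5.8329
T(n) = O(n^(log_2 57))

For T(n) = 57T(n/2) + O(n^2): log_2(57) = 5.8329. This is Case 1 of the Master Theorem (c < log_b(a), work dominated by leaves), giving O(n^(log_2 57)).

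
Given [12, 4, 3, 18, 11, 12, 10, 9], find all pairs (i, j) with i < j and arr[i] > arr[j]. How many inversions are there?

Finding inversions in [12, 4, 3, 18, 11, 12, 10, 9]:

(0, 1): arr[0]=12 > arr[1]=4
(0, 2): arr[0]=12 > arr[2]=3
(0, 4): arr[0]=12 > arr[4]=11
(0, 6): arr[0]=12 > arr[6]=10
(0, 7): arr[0]=12 > arr[7]=9
(1, 2): arr[1]=4 > arr[2]=3
(3, 4): arr[3]=18 > arr[4]=11
(3, 5): arr[3]=18 > arr[5]=12
(3, 6): arr[3]=18 > arr[6]=10
(3, 7): arr[3]=18 > arr[7]=9
(4, 6): arr[4]=11 > arr[6]=10
(4, 7): arr[4]=11 > arr[7]=9
(5, 6): arr[5]=12 > arr[6]=10
(5, 7): arr[5]=12 > arr[7]=9
(6, 7): arr[6]=10 > arr[7]=9

Total inversions: 15

The array has 15 inversion(s): (0,1), (0,2), (0,4), (0,6), (0,7), (1,2), (3,4), (3,5), (3,6), (3,7), (4,6), (4,7), (5,6), (5,7), (6,7). Each pair (i,j) satisfies i < j and arr[i] > arr[j].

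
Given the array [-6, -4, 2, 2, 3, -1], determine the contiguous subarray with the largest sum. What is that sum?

Using Kadane's algorithm on [-6, -4, 2, 2, 3, -1]:

Scanning through the array:
Position 1 (value -4): max_ending_here = -4, max_so_far = -4
Position 2 (value 2): max_ending_here = 2, max_so_far = 2
Position 3 (value 2): max_ending_here = 4, max_so_far = 4
Position 4 (value 3): max_ending_here = 7, max_so_far = 7
Position 5 (value -1): max_ending_here = 6, max_so_far = 7

Maximum subarray: [2, 2, 3]
Maximum sum: 7

The maximum subarray is [2, 2, 3] with sum 7. This subarray runs from index 2 to index 4.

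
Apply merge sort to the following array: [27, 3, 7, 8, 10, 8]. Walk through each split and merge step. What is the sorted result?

Merge sort trace:

Split: [27, 3, 7, 8, 10, 8] -> [27, 3, 7] and [8, 10, 8]
  Split: [27, 3, 7] -> [27] and [3, 7]
    Split: [3, 7] -> [3] and [7]
    Merge: [3] + [7] -> [3, 7]
  Merge: [27] + [3, 7] -> [3, 7, 27]
  Split: [8, 10, 8] -> [8] and [10, 8]
    Split: [10, 8] -> [10] and [8]
    Merge: [10] + [8] -> [8, 10]
  Merge: [8] + [8, 10] -> [8, 8, 10]
Merge: [3, 7, 27] + [8, 8, 10] -> [3, 7, 8, 8, 10, 27]

Final sorted array: [3, 7, 8, 8, 10, 27]

The merge sort proceeds by recursively splitting the array and merging sorted halves.
After all merges, the sorted array is [3, 7, 8, 8, 10, 27].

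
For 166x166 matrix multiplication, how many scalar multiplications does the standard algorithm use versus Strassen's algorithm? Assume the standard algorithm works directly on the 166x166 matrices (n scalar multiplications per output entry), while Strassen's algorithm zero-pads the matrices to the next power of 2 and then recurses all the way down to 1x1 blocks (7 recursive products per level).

Matrix multiplication for 166x166 matrices:

Strassen's algorithm requires power-of-2 dimensions. Pad 166x166 to 256x256 (next power of 2).

Standard algorithm: 166^3 = 4574296 multiplications
Strassen's algorithm: 7^(log2(256)) = 7^8 = 5764801 multiplications
Difference: 4574296 - 5764801 = -1190505 (Strassen uses MORE here due to padding overhead — for small or just-over-power-of-2 n, padding can outweigh the per-level savings)

Standard: 4574296 multiplications (166^3). Strassen: 5764801 multiplications (7^8, after padding to 256x256). Strassen reduces 8 recursive multiplications to 7 at each level.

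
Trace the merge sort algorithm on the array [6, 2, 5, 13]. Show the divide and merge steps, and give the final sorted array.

Merge sort trace:

Split: [6, 2, 5, 13] -> [6, 2] and [5, 13]
  Split: [6, 2] -> [6] and [2]
  Merge: [6] + [2] -> [2, 6]
  Split: [5, 13] -> [5] and [13]
  Merge: [5] + [13] -> [5, 13]
Merge: [2, 6] + [5, 13] -> [2, 5, 6, 13]

Final sorted array: [2, 5, 6, 13]

The merge sort proceeds by recursively splitting the array and merging sorted halves.
After all merges, the sorted array is [2, 5, 6, 13].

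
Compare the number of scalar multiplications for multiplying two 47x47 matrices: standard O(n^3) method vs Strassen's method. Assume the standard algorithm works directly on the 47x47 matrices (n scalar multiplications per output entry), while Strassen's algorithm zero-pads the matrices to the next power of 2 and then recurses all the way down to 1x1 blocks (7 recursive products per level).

Matrix multiplication for 47x47 matrices:

Strassen's algorithm requires power-of-2 dimensions. Pad 47x47 to 64x64 (next power of 2).

Standard algorithm: 47^3 = 103823 multiplications
Strassen's algorithm: 7^(log2(64)) = 7^6 = 117649 multiplications
Difference: 103823 - 117649 = -13826 (Strassen uses MORE here due to padding overhead — for small or just-over-power-of-2 n, padding can outweigh the per-level savings)

Standard: 103823 multiplications (47^3). Strassen: 117649 multiplications (7^6, after padding to 64x64). Strassen reduces 8 recursive multiplications to 7 at each level.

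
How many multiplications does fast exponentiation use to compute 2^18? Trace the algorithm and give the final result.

Computing 2^18 by squaring (build up from 2^1; each line after the first costs one multiplication):

2^1 = 2
2^2 = (2^1)^2 = 2^2 = 4
2^4 = (2^2)^2 = 4^2 = 16
2^8 = (2^4)^2 = 16^2 = 256
2^9 = 2 * 2^8 = 2 * 256 = 512
2^18 = (2^9)^2 = 512^2 = 262144

Result: 262144
Multiplications needed: 5 (5 lines after 2^1)

2^18 = 262144. Using exponentiation by squaring, this requires 5 multiplications. The key idea: if the exponent is even, square the half-power; if odd, multiply by the base once.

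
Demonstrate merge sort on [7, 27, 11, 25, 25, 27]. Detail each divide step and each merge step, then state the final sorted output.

Merge sort trace:

Split: [7, 27, 11, 25, 25, 27] -> [7, 27, 11] and [25, 25, 27]
  Split: [7, 27, 11] -> [7] and [27, 11]
    Split: [27, 11] -> [27] and [11]
    Merge: [27] + [11] -> [11, 27]
  Merge: [7] + [11, 27] -> [7, 11, 27]
  Split: [25, 25, 27] -> [25] and [25, 27]
    Split: [25, 27] -> [25] and [27]
    Merge: [25] + [27] -> [25, 27]
  Merge: [25] + [25, 27] -> [25, 25, 27]
Merge: [7, 11, 27] + [25, 25, 27] -> [7, 11, 25, 25, 27, 27]

Final sorted array: [7, 11, 25, 25, 27, 27]

The merge sort proceeds by recursively splitting the array and merging sorted halves.
After all merges, the sorted array is [7, 11, 25, 25, 27, 27].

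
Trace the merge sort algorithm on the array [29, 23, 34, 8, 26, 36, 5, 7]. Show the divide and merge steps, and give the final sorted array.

Merge sort trace:

Split: [29, 23, 34, 8, 26, 36, 5, 7] -> [29, 23, 34, 8] and [26, 36, 5, 7]
  Split: [29, 23, 34, 8] -> [29, 23] and [34, 8]
    Split: [29, 23] -> [29] and [23]
    Merge: [29] + [23] -> [23, 29]
    Split: [34, 8] -> [34] and [8]
    Merge: [34] + [8] -> [8, 34]
  Merge: [23, 29] + [8, 34] -> [8, 23, 29, 34]
  Split: [26, 36, 5, 7] -> [26, 36] and [5, 7]
    Split: [26, 36] -> [26] and [36]
    Merge: [26] + [36] -> [26, 36]
    Split: [5, 7] -> [5] and [7]
    Merge: [5] + [7] -> [5, 7]
  Merge: [26, 36] + [5, 7] -> [5, 7, 26, 36]
Merge: [8, 23, 29, 34] + [5, 7, 26, 36] -> [5, 7, 8, 23, 26, 29, 34, 36]

Final sorted array: [5, 7, 8, 23, 26, 29, 34, 36]

The merge sort proceeds by recursively splitting the array and merging sorted halves.
After all merges, the sorted array is [5, 7, 8, 23, 26, 29, 34, 36].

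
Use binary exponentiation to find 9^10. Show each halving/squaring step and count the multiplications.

Computing 9^10 by squaring (build up from 9^1; each line after the first costs one multiplication):

9^1 = 9
9^2 = (9^1)^2 = 9^2 = 81
9^4 = (9^2)^2 = 81^2 = 6561
9^5 = 9 * 9^4 = 9 * 6561 = 59049
9^10 = (9^5)^2 = 59049^2 = 3486784401

Result: 3486784401
Multiplications needed: 4 (4 lines after 9^1)

9^10 = 3486784401. Using exponentiation by squaring, this requires 4 multiplications. The key idea: if the exponent is even, square the half-power; if odd, multiply by the base once.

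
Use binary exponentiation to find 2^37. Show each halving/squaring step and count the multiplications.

Computing 2^37 by squaring (build up from 2^1; each line after the first costs one multiplication):

2^1 = 2
2^2 = (2^1)^2 = 2^2 = 4
2^4 = (2^2)^2 = 4^2 = 16
2^8 = (2^4)^2 = 16^2 = 256
2^9 = 2 * 2^8 = 2 * 256 = 512
2^18 = (2^9)^2 = 512^2 = 262144
2^36 = (2^18)^2 = 262144^2 = 68719476736
2^37 = 2 * 2^36 = 2 * 68719476736 = 137438953472

Result: 137438953472
Multiplications needed: 7 (7 lines after 2^1)

2^37 = 137438953472. Using exponentiation by squaring, this requires 7 multiplications. The key idea: if the exponent is even, square the half-power; if odd, multiply by the base once.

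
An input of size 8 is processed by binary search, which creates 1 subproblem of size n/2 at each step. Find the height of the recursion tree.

For divide and conquer with division factor 2:

Problem sizes at each level:
Level 0: 8
Level 1: 4
Level 2: 2
Level 3: 1

The root is level 0 and the size-1 base case is level 3 (the tree spans levels 0 through 3, i.e. 4 levels counting the root), so the depth is the number of divisions: log_2(8) = 3

The recursion tree depth is log_2(8) = 3. At each level, the problem size is divided by 2, so it takes 3 divisions to reduce to a base case of size 1. The algorithm makes 1 recursive call at each level.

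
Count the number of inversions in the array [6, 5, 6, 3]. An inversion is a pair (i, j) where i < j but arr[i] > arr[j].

Finding inversions in [6, 5, 6, 3]:

(0, 1): arr[0]=6 > arr[1]=5
(0, 3): arr[0]=6 > arr[3]=3
(1, 3): arr[1]=5 > arr[3]=3
(2, 3): arr[2]=6 > arr[3]=3

Total inversions: 4

The array has 4 inversion(s): (0,1), (0,3), (1,3), (2,3). Each pair (i,j) satisfies i < j and arr[i] > arr[j].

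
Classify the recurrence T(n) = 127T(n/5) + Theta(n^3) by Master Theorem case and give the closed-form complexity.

Master Theorem for T(n) = 127T(n/5) + O(n^3):

a = 127, b = 5, c = 3
log_b(a) = log_5(127) = 3.0099

Case 1: c = 3 < log_5(127) = 3.0099
T(n) = O(n^(log_5 127))

For T(n) = 127T(n/5) + O(n^3): log_5(127) = 3.0099. This is Case 1 of the Master Theorem (c < log_b(a), work dominated by leaves), giving O(n^(log_5 127)).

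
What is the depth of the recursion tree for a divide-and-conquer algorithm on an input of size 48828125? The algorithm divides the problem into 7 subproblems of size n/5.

For divide and conquer with division factor 5:

Problem sizes at each level:
Level 0: 48828125
Level 1: 9765625
Level 2: 1953125
Level 3: 390625
Level 4: 78125
Level 5: 15625
Level 6: 3125
Level 7: 625
Level 8: 125
Level 9: 25
Level 10: 5
Level 11: 1

The root is level 0 and the size-1 base case is level 11 (the tree spans levels 0 through 11, i.e. 12 levels counting the root), so the depth is the number of divisions: log_5(48828125) = 11

The recursion tree depth is log_5(48828125) = 11. At each level, the problem size is divided by 5, so it takes 11 divisions to reduce to a base case of size 1. The algorithm makes 7 recursive calls at each level.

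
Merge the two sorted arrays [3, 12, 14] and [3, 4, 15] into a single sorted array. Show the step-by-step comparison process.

Merging process:

Compare 3 vs 3: take 3 from left. Merged: [3]
Compare 12 vs 3: take 3 from right. Merged: [3, 3]
Compare 12 vs 4: take 4 from right. Merged: [3, 3, 4]
Compare 12 vs 15: take 12 from left. Merged: [3, 3, 4, 12]
Compare 14 vs 15: take 14 from left. Merged: [3, 3, 4, 12, 14]
Append remaining from right: [15]. Merged: [3, 3, 4, 12, 14, 15]

Final merged array: [3, 3, 4, 12, 14, 15]
Total comparisons: 5

The merged array is [3, 3, 4, 12, 14, 15], requiring 5 comparisons. The merge step runs in O(n) time where n is the total number of elements.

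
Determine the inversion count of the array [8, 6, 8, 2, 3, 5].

Finding inversions in [8, 6, 8, 2, 3, 5]:

(0, 1): arr[0]=8 > arr[1]=6
(0, 3): arr[0]=8 > arr[3]=2
(0, 4): arr[0]=8 > arr[4]=3
(0, 5): arr[0]=8 > arr[5]=5
(1, 3): arr[1]=6 > arr[3]=2
(1, 4): arr[1]=6 > arr[4]=3
(1, 5): arr[1]=6 > arr[5]=5
(2, 3): arr[2]=8 > arr[3]=2
(2, 4): arr[2]=8 > arr[4]=3
(2, 5): arr[2]=8 > arr[5]=5

Total inversions: 10

The array has 10 inversion(s): (0,1), (0,3), (0,4), (0,5), (1,3), (1,4), (1,5), (2,3), (2,4), (2,5). Each pair (i,j) satisfies i < j and arr[i] > arr[j].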